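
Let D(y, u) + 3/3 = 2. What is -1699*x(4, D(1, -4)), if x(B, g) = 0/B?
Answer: 0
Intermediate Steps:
D(y, u) = 1 (D(y, u) = -1 + 2 = 1)
x(B, g) = 0
-1699*x(4, D(1, -4)) = -1699*0 = 0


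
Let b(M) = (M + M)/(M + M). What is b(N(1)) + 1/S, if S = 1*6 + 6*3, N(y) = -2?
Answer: 25/24 ≈ 1.0417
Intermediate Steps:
S = 24 (S = 6 + 18 = 24)
b(M) = 1 (b(M) = (2*M)/((2*M)) = (2*M)*(1/(2*M)) = 1)
b(N(1)) + 1/S = 1 + 1/24 = 25/24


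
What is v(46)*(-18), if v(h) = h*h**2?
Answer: -1752048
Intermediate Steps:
v(h) = h**3
v(46)*(-18) = 46**3*(-18) = 97336*(-18) = -1752048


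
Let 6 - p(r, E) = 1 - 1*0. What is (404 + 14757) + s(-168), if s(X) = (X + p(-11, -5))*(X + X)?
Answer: 69929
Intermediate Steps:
p(r, E) = 5 (p(r, E) = 6 - (1 - 1*0) = 6 - (1 + 0) = 6 - 1*1 = 6 - 1 = 5)
s(X) = 2*X*(5 + X) (s(X) = (X + 5)*(X + X) = (5 + X)*(2*X) = 2*X*(5 + X))
(404 + 14757) + s(-168) = (404 + 14757) + 2*(-168)*(5 - 168) = 15161 + 2*(-168)*(-163) = 15161 + 54768 = 69929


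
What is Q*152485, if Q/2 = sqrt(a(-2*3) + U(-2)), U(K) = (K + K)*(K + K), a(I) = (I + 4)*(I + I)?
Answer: 609940*sqrt(10) ≈ 1.9288e+6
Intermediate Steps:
a(I) = 2*I*(4 + I) (a(I) = (4 + I)*(2*I) = 2*I*(4 + I))
U(K) = 4*K**2 (U(K) = (2*K)*(2*K) = 4*K**2)
Q = 4*sqrt(10) (Q = 2*sqrt(2*(-2*3)*(4 - 2*3) + 4*(-2)**2) = 2*sqrt(2*(-6)*(4 - 6) + 4*4) = 2*sqrt(2*(-6)*(-2) + 16) = 2*sqrt(24 + 16) = 2*sqrt(40) = 2*(2*sqrt(10)) = 4*sqrt(10) ≈ 12.649)
Q*152485 = (4*sqrt(10))*152485 = 609940*sqrt(10)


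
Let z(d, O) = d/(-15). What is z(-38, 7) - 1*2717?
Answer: -40717/15 ≈ -2714.5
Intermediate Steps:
z(d, O) = -d/15 (z(d, O) = d*(-1/15) = -d/15)
z(-38, 7) - 1*2717 = -1/15*(-38) - 1*2717 = 38/15 - 2717 = -40717/15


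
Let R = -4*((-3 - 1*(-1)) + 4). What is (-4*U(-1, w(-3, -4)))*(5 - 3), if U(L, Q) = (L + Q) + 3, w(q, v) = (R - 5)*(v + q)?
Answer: -744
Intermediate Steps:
R = -8 (R = -4*((-3 + 1) + 4) = -4*(-2 + 4) = -4*2 = -8)
w(q, v) = -13*q - 13*v (w(q, v) = (-8 - 5)*(v + q) = -13*(q + v) = -13*q - 13*v)
U(L, Q) = 3 + L + Q
(-4*U(-1, w(-3, -4)))*(5 - 3) = (-4*(3 - 1 + (-13*(-3) - 13*(-4))))*(5 - 3) = -4*(3 - 1 + (39 + 52))*2 = -4*(3 - 1 + 91)*2 = -4*93*2 = -372*2 = -744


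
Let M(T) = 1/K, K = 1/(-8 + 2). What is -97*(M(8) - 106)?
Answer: 10864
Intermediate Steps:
K = -1/6 (K = 1/(-6) = -1/6 ≈ -0.16667)
M(T) = -6 (M(T) = 1/(-1/6) = -6)
-97*(M(8) - 106) = -97*(-6 - 106) = -97*(-112) = 10864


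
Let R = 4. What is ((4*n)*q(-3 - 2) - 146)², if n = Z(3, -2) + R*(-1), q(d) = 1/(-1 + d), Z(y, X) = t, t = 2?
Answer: 188356/9 ≈ 20928.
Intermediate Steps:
Z(y, X) = 2
n = -2 (n = 2 + 4*(-1) = 2 - 4 = -2)
((4*n)*q(-3 - 2) - 146)² = ((4*(-2))/(-1 + (-3 - 2)) - 146)² = (-8/(-1 - 5) - 146)² = (-8/(-6) - 146)² = (-8*(-⅙) - 146)² = (4/3 - 146)² = (-434/3)² = 188356/9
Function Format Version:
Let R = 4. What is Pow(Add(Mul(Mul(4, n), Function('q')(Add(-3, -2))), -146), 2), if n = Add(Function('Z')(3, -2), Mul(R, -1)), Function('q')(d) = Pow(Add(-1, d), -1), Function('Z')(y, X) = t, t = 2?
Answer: Rational(188356, 9) ≈ 20928.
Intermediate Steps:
Function('Z')(y, X) = 2
n = -2 (n = Add(2, Mul(4, -1)) = Add(2, -4) = -2)
Pow(Add(Mul(Mul(4, n), Function('q')(Add(-3, -2))), -146), 2) = Pow(Add(Mul(Mul(4, -2), Pow(Add(-1, Add(-3, -2)), -1)), -146), 2) = Pow(Add(Mul(-8, Pow(Add(-1, -5), -1)), -146), 2) = Pow(Add(Mul(-8, Pow(-6, -1)), -146), 2) = Pow(Add(Mul(-8, Rational(-1, 6)), -146), 2) = Pow(Add(Rational(4, 3), -146), 2) = Pow(Rational(-434, 3), 2) = Rational(188356, 9)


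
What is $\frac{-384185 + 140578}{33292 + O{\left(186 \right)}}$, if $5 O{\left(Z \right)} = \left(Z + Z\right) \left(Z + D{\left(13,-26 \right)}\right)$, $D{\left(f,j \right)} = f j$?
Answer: $- \frac{1218035}{109916} \approx -11.082$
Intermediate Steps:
$O{\left(Z \right)} = \frac{2 Z \left(-338 + Z\right)}{5}$ ($O{\left(Z \right)} = \frac{\left(Z + Z\right) \left(Z + 13 \left(-26\right)\right)}{5} = \frac{2 Z \left(Z - 338\right)}{5} = \frac{2 Z \left(-338 + Z\right)}{5}$)
$\frac{-384185 + 140578}{33292 + O{\left(186 \right)}} = \frac{-384185 + 140578}{33292 + \frac{2}{5} \cdot 186 \left(-338 + 186\right)} = - \frac{243607}{33292 + \frac{2}{5} \cdot 186 \left(-152\right)} = - \frac{243607}{33292 - \frac{56544}{5}} = - \frac{243607}{\frac{109916}{5}} = \left(-243607\right) \frac{5}{109916} = - \frac{1218035}{109916}$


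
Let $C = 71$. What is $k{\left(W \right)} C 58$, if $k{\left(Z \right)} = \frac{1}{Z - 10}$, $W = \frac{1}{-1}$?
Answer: $- \frac{4118}{11} \approx -374.36$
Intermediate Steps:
$W = -1$
$k{\left(Z \right)} = \frac{1}{-10 + Z}$
$k{\left(W \right)} C 58 = \frac{1}{-10 - 1} \cdot 71 \cdot 58 = \frac{1}{-11} \cdot 71 \cdot 58 = \left(- \frac{1}{11}\right) 71 \cdot 58 = \left(- \frac{71}{11}\right) 58 = - \frac{4118}{11}$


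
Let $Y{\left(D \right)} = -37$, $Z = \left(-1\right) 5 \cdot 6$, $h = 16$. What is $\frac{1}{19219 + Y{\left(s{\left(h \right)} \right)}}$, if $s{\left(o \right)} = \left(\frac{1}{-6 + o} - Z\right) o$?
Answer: $\frac{1}{19182} \approx 5.2132 \cdot 10^{-5}$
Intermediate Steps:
$Z = -30$ ($Z = \left(-5\right) 6 = -30$)
$s{\left(o \right)} = o \left(30 + \frac{1}{-6 + o}\right)$ ($s{\left(o \right)} = \left(\frac{1}{-6 + o} - -30\right) o = \left(\frac{1}{-6 + o} + 30\right) o = \left(30 + \frac{1}{-6 + o}\right) o = o \left(30 + \frac{1}{-6 + o}\right)$)
$\frac{1}{19219 + Y{\left(s{\left(h \right)} \right)}} = \frac{1}{19219 - 37} = \frac{1}{19182}$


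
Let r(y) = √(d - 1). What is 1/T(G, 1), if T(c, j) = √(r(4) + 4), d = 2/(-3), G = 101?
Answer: √3/√(12 + I*√15) ≈ 0.48184 - 0.07583*I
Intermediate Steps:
d = -⅔ (d = 2*(-⅓) = -⅔ ≈ -0.66667)
r(y) = I*√15/3 (r(y) = √(-⅔ - 1) = √(-5/3) = I*√15/3)
T(c, j) = √(4 + I*√15/3) (T(c, j) = √(I*√15/3 + 4) = √(4 + I*√15/3))
1/T(G, 1) = 1/(√(36 + 3*I*√15)/3) = 3/√(36 + 3*I*√15)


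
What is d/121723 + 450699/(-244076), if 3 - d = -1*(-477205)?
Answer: -24476284247/4244237564 ≈ -5.7669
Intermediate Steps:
d = -477202 (d = 3 - (-1)*(-477205) = 3 - 1*477205 = 3 - 477205 = -477202)
d/121723 + 450699/(-244076) = -477202/121723 + 450699/(-244076) = -477202*1/121723 + 450699*(-1/244076) = -477202/121723 - 450699/244076 = -24476284247/4244237564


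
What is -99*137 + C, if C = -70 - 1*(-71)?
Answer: -13562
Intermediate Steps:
C = 1 (C = -70 + 71 = 1)
-99*137 + C = -99*137 + 1 = -13563 + 1 = -13562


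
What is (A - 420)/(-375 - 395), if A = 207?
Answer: 213/770 ≈ 0.27662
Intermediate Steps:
(A - 420)/(-375 - 395) = (207 - 420)/(-375 - 395) = -213/(-770) = -213*(-1/770) = 213/770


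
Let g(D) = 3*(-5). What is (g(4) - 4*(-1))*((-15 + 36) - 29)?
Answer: 88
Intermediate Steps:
g(D) = -15
(g(4) - 4*(-1))*((-15 + 36) - 29) = (-15 - 4*(-1))*((-15 + 36) - 29) = (-15 + 4)*(21 - 29) = -11*(-8) = 88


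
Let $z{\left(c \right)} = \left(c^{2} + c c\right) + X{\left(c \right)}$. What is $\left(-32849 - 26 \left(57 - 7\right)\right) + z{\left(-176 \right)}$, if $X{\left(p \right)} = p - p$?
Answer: $27803$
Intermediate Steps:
$X{\left(p \right)} = 0$
$z{\left(c \right)} = 2 c^{2}$ ($z{\left(c \right)} = \left(c^{2} + c c\right) + 0 = \left(c^{2} + c^{2}\right) + 0 = 2 c^{2} + 0 = 2 c^{2}$)
$\left(-32849 - 26 \left(57 - 7\right)\right) + z{\left(-176 \right)} = \left(-32849 - 26 \left(57 - 7\right)\right) + 2 \left(-176\right)^{2} = \left(-32849 - 1300\right) + 2 \cdot 30976 = \left(-32849 - 1300\right) + 61952 = -34149 + 61952 = 27803$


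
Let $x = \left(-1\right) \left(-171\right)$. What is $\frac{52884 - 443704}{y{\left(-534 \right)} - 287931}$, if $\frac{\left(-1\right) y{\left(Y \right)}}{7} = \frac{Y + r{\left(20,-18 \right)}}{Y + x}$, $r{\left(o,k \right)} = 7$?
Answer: $\frac{70933830}{52261321} \approx 1.3573$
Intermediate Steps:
$x = 171$
$y{\left(Y \right)} = - \frac{7 \left(7 + Y\right)}{171 + Y}$ ($y{\left(Y \right)} = - 7 \frac{Y + 7}{Y + 171} = - 7 \frac{7 + Y}{171 + Y} = - \frac{7 \left(7 + Y\right)}{171 + Y}$)
$\frac{52884 - 443704}{y{\left(-534 \right)} - 287931} = \frac{52884 - 443704}{\frac{7 \left(-7 - -534\right)}{171 - 534} - 287931} = - \frac{390820}{\frac{7 \left(-7 + 534\right)}{-363} - 287931} = - \frac{390820}{7 \left(- \frac{1}{363}\right) 527 - 287931} = - \frac{390820}{- \frac{3689}{363} - 287931} = - \frac{390820}{- \frac{104522642}{363}} = \left(-390820\right) \left(- \frac{363}{104522642}\right) = \frac{70933830}{52261321}$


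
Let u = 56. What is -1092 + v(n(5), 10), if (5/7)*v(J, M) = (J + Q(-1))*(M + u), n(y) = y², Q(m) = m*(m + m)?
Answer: 7014/5 ≈ 1402.8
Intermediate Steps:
Q(m) = 2*m² (Q(m) = m*(2*m) = 2*m²)
v(J, M) = 7*(2 + J)*(56 + M)/5 (v(J, M) = 7*((J + 2*(-1)²)*(M + 56))/5 = 7*((J + 2*1)*(56 + M))/5 = 7*((J + 2)*(56 + M))/5 = 7*((2 + J)*(56 + M))/5 = 7*(2 + J)*(56 + M)/5)
-1092 + v(n(5), 10) = -1092 + (784/5 + (14/5)*10 + (392/5)*5² + (7/5)*5²*10) = -1092 + (784/5 + 28 + (392/5)*25 + (7/5)*25*10) = -1092 + (784/5 + 28 + 1960 + 350) = -1092 + 12474/5 = 7014/5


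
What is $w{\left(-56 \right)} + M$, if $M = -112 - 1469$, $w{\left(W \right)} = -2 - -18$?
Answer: $-1565$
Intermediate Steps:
$w{\left(W \right)} = 16$ ($w{\left(W \right)} = -2 + 18 = 16$)
$M = -1581$ ($M = -112 - 1469 = -1581$)
$w{\left(-56 \right)} + M = 16 - 1581 = -1565$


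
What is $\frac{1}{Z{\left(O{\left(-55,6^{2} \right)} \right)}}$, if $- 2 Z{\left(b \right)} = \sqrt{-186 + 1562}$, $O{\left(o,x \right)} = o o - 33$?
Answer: $- \frac{\sqrt{86}}{172} \approx -0.053916$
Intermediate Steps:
$O{\left(o,x \right)} = -33 + o^{2}$ ($O{\left(o,x \right)} = o^{2} - 33 = -33 + o^{2}$)
$Z{\left(b \right)} = - 2 \sqrt{86}$ ($Z{\left(b \right)} = - \frac{\sqrt{-186 + 1562}}{2} = - \frac{\sqrt{1376}}{2} = - \frac{4 \sqrt{86}}{2} = - 2 \sqrt{86}$)
$\frac{1}{Z{\left(O{\left(-55,6^{2} \right)} \right)}} = \frac{1}{\left(-2\right) \sqrt{86}} = - \frac{\sqrt{86}}{172}$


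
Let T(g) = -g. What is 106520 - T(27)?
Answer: 106547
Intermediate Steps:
106520 - T(27) = 106520 - (-1)*27 = 106520 - 1*(-27) = 106520 + 27 = 106547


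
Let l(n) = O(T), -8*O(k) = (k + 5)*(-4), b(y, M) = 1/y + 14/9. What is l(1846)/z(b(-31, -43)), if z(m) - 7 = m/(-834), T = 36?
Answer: 4770063/1628377 ≈ 2.9293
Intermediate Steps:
b(y, M) = 14/9 + 1/y (b(y, M) = 1/y + 14*(⅑) = 1/y + 14/9 = 14/9 + 1/y)
O(k) = 5/2 + k/2 (O(k) = -(k + 5)*(-4)/8 = -(5 + k)*(-4)/8 = -(-20 - 4*k)/8 = 5/2 + k/2)
l(n) = 41/2 (l(n) = 5/2 + (½)*36 = 5/2 + 18 = 41/2)
z(m) = 7 - m/834 (z(m) = 7 + m/(-834) = 7 + m*(-1/834) = 7 - m/834)
l(1846)/z(b(-31, -43)) = 41/(2*(7 - (14/9 + 1/(-31))/834)) = 41/(2*(7 - (14/9 - 1/31)/834)) = 41/(2*(7 - 1/834*425/279)) = 41/(2*(7 - 425/232686)) = 41/(2*(1628377/232686)) = (41/2)*(232686/1628377) = 4770063/1628377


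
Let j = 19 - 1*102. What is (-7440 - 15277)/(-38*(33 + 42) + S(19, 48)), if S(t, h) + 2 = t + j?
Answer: 22717/2916 ≈ 7.7905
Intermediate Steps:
j = -83 (j = 19 - 102 = -83)
S(t, h) = -85 + t (S(t, h) = -2 + (t - 83) = -2 + (-83 + t) = -85 + t)
(-7440 - 15277)/(-38*(33 + 42) + S(19, 48)) = (-7440 - 15277)/(-38*(33 + 42) + (-85 + 19)) = -22717/(-38*75 - 66) = -22717/(-2850 - 66) = -22717/(-2916) = -22717*(-1/2916) = 22717/2916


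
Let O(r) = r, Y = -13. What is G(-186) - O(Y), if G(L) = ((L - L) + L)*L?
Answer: 34609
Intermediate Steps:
G(L) = L² (G(L) = (0 + L)*L = L*L = L²)
G(-186) - O(Y) = (-186)² - 1*(-13) = 34596 + 13 = 34609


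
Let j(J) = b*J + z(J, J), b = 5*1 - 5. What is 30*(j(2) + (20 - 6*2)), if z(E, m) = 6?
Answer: 420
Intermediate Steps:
b = 0 (b = 5 - 5 = 0)
j(J) = 6 (j(J) = 0*J + 6 = 0 + 6 = 6)
30*(j(2) + (20 - 6*2)) = 30*(6 + (20 - 6*2)) = 30*(6 + (20 - 1*12)) = 30*(6 + (20 - 12)) = 30*(6 + 8) = 30*14 = 420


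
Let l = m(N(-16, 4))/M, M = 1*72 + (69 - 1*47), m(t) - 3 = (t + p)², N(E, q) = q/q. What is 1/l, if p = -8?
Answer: 47/26 ≈ 1.8077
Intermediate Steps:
N(E, q) = 1
m(t) = 3 + (-8 + t)² (m(t) = 3 + (t - 8)² = 3 + (-8 + t)²)
M = 94 (M = 72 + (69 - 47) = 72 + 22 = 94)
l = 26/47 (l = (3 + (-8 + 1)²)/94 = (3 + (-7)²)*(1/94) = (3 + 49)*(1/94) = 52*(1/94) = 26/47 ≈ 0.55319)
1/l = 1/(26/47) = 47/26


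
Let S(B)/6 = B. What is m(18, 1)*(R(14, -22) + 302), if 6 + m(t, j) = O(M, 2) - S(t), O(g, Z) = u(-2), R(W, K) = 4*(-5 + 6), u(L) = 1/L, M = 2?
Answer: -35037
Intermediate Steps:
u(L) = 1/L
S(B) = 6*B
R(W, K) = 4 (R(W, K) = 4*1 = 4)
O(g, Z) = -½ (O(g, Z) = 1/(-2) = -½)
m(t, j) = -13/2 - 6*t (m(t, j) = -6 + (-½ - 6*t) = -13/2 - 6*t)
m(18, 1)*(R(14, -22) + 302) = (-13/2 - 6*18)*(4 + 302) = (-13/2 - 108)*306 = -229/2*306 = -35037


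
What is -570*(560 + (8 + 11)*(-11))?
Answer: -200070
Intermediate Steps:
-570*(560 + (8 + 11)*(-11)) = -570*(560 + 19*(-11)) = -570*(560 - 209) = -570*351 = -200070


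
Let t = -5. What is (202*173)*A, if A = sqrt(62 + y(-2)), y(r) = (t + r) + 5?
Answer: 69892*sqrt(15) ≈ 2.7069e+5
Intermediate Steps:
y(r) = r (y(r) = (-5 + r) + 5 = r)
A = 2*sqrt(15) (A = sqrt(62 - 2) = sqrt(60) = 2*sqrt(15) ≈ 7.7460)
(202*173)*A = (202*173)*(2*sqrt(15)) = 34946*(2*sqrt(15)) = 69892*sqrt(15)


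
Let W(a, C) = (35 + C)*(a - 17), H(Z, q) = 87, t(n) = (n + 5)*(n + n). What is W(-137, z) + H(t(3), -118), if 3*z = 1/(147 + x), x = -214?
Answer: -1065749/201 ≈ -5302.2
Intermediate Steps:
t(n) = 2*n*(5 + n) (t(n) = (5 + n)*(2*n) = 2*n*(5 + n))
z = -1/201 (z = 1/(3*(147 - 214)) = (⅓)/(-67) = (⅓)*(-1/67) = -1/201 ≈ -0.0049751)
W(a, C) = (-17 + a)*(35 + C) (W(a, C) = (35 + C)*(-17 + a) = (-17 + a)*(35 + C))
W(-137, z) + H(t(3), -118) = (-595 - 17*(-1/201) + 35*(-137) - 1/201*(-137)) + 87 = (-595 + 17/201 - 4795 + 137/201) + 87 = -1083236/201 + 87 = -1065749/201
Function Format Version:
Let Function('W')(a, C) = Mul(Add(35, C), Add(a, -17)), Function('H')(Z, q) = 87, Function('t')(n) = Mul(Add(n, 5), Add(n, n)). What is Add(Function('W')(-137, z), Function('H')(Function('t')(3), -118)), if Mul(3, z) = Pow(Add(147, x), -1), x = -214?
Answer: Rational(-1065749, 201) ≈ -5302.2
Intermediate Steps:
Function('t')(n) = Mul(2, n, Add(5, n)) (Function('t')(n) = Mul(Add(5, n), Mul(2, n)) = Mul(2, n, Add(5, n)))
z = Rational(-1, 201) (z = Mul(Rational(1, 3), Pow(Add(147, -214), -1)) = Mul(Rational(1, 3), Pow(-67, -1)) = Mul(Rational(1, 3), Rational(-1, 67)) = Rational(-1, 201) ≈ -0.0049751)
Function('W')(a, C) = Mul(Add(-17, a), Add(35, C)) (Function('W')(a, C) = Mul(Add(35, C), Add(-17, a)) = Mul(Add(-17, a), Add(35, C)))
Add(Function('W')(-137, z), Function('H')(Function('t')(3), -118)) = Add(Add(-595, Mul(-17, Rational(-1, 201)), Mul(35, -137), Mul(Rational(-1, 201), -137)), 87) = Add(Add(-595, Rational(17, 201), -4795, Rational(137, 201)), 87) = Add(Rational(-1083236, 201), 87) = Rational(-1065749, 201)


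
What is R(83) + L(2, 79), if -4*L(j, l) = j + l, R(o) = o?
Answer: 251/4 ≈ 62.750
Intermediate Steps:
L(j, l) = -j/4 - l/4 (L(j, l) = -(j + l)/4 = -j/4 - l/4)
R(83) + L(2, 79) = 83 + (-1/4*2 - 1/4*79) = 83 + (-1/2 - 79/4) = 83 - 81/4 = 251/4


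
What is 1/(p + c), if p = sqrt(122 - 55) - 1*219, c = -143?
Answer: -362/130977 - sqrt(67)/130977 ≈ -0.0028263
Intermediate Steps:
p = -219 + sqrt(67) (p = sqrt(67) - 219 = -219 + sqrt(67) ≈ -210.81)
1/(p + c) = 1/((-219 + sqrt(67)) - 143) = 1/(-362 + sqrt(67))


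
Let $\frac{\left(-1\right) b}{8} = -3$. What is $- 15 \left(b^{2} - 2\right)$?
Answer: $-8610$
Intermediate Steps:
$b = 24$ ($b = \left(-8\right) \left(-3\right) = 24$)
$- 15 \left(b^{2} - 2\right) = - 15 \left(24^{2} - 2\right) = - 15 \left(576 - 2\right) = \left(-15\right) 574 = -8610$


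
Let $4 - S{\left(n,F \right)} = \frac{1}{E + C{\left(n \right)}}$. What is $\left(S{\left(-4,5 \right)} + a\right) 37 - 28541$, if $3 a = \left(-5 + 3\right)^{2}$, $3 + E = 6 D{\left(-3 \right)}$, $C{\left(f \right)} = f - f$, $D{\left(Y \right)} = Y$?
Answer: $- \frac{595180}{21} \approx -28342.0$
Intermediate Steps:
$C{\left(f \right)} = 0$
$E = -21$ ($E = -3 + 6 \left(-3\right) = -3 - 18 = -21$)
$S{\left(n,F \right)} = \frac{85}{21}$ ($S{\left(n,F \right)} = 4 - \frac{1}{-21 + 0} = 4 - \frac{1}{-21} = 4 - - \frac{1}{21} = 4 + \frac{1}{21} = \frac{85}{21}$)
$a = \frac{4}{3}$ ($a = \frac{\left(-5 + 3\right)^{2}}{3} = \frac{\left(-2\right)^{2}}{3} = \frac{1}{3} \cdot 4 = \frac{4}{3} \approx 1.3333$)
$\left(S{\left(-4,5 \right)} + a\right) 37 - 28541 = \left(\frac{85}{21} + \frac{4}{3}\right) 37 - 28541 = \frac{113}{21} \cdot 37 - 28541 = \frac{4181}{21} - 28541 = - \frac{595180}{21}$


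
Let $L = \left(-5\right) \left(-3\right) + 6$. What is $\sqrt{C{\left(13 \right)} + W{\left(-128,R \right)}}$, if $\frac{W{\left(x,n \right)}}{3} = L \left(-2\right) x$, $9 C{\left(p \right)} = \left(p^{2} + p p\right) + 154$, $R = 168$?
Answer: $\frac{2 \sqrt{36411}}{3} \approx 127.21$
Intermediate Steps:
$L = 21$ ($L = 15 + 6 = 21$)
$C{\left(p \right)} = \frac{154}{9} + \frac{2 p^{2}}{9}$ ($C{\left(p \right)} = \frac{\left(p^{2} + p p\right) + 154}{9} = \frac{\left(p^{2} + p^{2}\right) + 154}{9} = \frac{2 p^{2} + 154}{9} = \frac{154 + 2 p^{2}}{9} = \frac{154}{9} + \frac{2 p^{2}}{9}$)
$W{\left(x,n \right)} = - 126 x$ ($W{\left(x,n \right)} = 3 \cdot 21 \left(-2\right) x = 3 \left(- 42 x\right) = - 126 x$)
$\sqrt{C{\left(13 \right)} + W{\left(-128,R \right)}} = \sqrt{\left(\frac{154}{9} + \frac{2 \cdot 13^{2}}{9}\right) - -16128} = \sqrt{\left(\frac{154}{9} + \frac{2}{9} \cdot 169\right) + 16128} = \sqrt{\left(\frac{154}{9} + \frac{338}{9}\right) + 16128} = \sqrt{\frac{164}{3} + 16128} = \sqrt{\frac{48548}{3}} = \frac{2 \sqrt{36411}}{3}$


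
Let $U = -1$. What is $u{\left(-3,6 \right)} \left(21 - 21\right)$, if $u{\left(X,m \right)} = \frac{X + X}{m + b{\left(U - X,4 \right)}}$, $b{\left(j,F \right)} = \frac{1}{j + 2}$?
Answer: $0$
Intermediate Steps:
$b{\left(j,F \right)} = \frac{1}{2 + j}$
$u{\left(X,m \right)} = \frac{2 X}{m + \frac{1}{1 - X}}$ ($u{\left(X,m \right)} = \frac{X + X}{m + \frac{1}{2 - \left(1 + X\right)}} = \frac{2 X}{m + \frac{1}{1 - X}}$)
$u{\left(-3,6 \right)} \left(21 - 21\right) = 2 \left(-3\right) \frac{1}{-1 + 6 \left(-1 - 3\right)} \left(-1 - 3\right) \left(21 - 21\right) = 2 \left(-3\right) \frac{1}{-1 + 6 \left(-4\right)} \left(-4\right) 0 = 2 \left(-3\right) \frac{1}{-1 - 24} \left(-4\right) 0 = 2 \left(-3\right) \frac{1}{-25} \left(-4\right) 0 = 2 \left(-3\right) \left(- \frac{1}{25}\right) \left(-4\right) 0 = \left(- \frac{24}{25}\right) 0 = 0$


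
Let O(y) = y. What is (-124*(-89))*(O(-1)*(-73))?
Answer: 805628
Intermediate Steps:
(-124*(-89))*(O(-1)*(-73)) = (-124*(-89))*(-1*(-73)) = 11036*73 = 805628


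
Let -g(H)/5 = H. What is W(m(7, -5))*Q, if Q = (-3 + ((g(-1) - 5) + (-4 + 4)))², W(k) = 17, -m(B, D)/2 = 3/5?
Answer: 153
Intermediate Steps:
m(B, D) = -6/5
g(H) = -5*H
Q = 9 (Q = (-3 + ((-5*(-1) - 5) + (-4 + 4)))² = (-3 + ((5 - 5) + 0))² = (-3 + (0 + 0))² = (-3 + 0)² = (-3)² = 9)
W(m(7, -5))*Q = 17*9 = 153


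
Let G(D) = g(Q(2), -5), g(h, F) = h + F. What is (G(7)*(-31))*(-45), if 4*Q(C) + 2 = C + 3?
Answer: -23715/4 ≈ -5928.8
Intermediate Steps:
Q(C) = 1/4 + C/4 (Q(C) = -1/2 + (C + 3)/4 = -1/2 + (3 + C)/4 = -1/2 + (3/4 + C/4) = 1/4 + C/4)
g(h, F) = F + h
G(D) = -17/4 (G(D) = -5 + (1/4 + (1/4)*2) = -5 + (1/4 + 1/2) = -5 + 3/4 = -17/4)
(G(7)*(-31))*(-45) = -17/4*(-31)*(-45) = (527/4)*(-45) = -23715/4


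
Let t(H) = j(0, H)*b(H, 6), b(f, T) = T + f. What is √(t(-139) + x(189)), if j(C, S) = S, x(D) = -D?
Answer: √18298 ≈ 135.27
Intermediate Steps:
t(H) = H*(6 + H)
√(t(-139) + x(189)) = √(-139*(6 - 139) - 1*189) = √(-139*(-133) - 189) = √(18487 - 189) = √18298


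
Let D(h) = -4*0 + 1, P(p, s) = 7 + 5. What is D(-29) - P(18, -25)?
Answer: -11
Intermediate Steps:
P(p, s) = 12
D(h) = 1 (D(h) = 0 + 1 = 1)
D(-29) - P(18, -25) = 1 - 1*12 = 1 - 12 = -11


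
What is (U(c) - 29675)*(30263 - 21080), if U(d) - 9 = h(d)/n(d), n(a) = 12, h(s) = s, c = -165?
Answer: -1090196577/4 ≈ -2.7255e+8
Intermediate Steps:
U(d) = 9 + d/12
(U(c) - 29675)*(30263 - 21080) = ((9 + (1/12)*(-165)) - 29675)*(30263 - 21080) = ((9 - 55/4) - 29675)*9183 = (-19/4 - 29675)*9183 = -118719/4*9183 = -1090196577/4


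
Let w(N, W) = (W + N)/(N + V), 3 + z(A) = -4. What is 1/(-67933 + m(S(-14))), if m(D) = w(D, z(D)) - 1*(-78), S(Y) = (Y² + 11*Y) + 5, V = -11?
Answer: -9/610685 ≈ -1.4738e-5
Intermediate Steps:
z(A) = -7 (z(A) = -3 - 4 = -7)
w(N, W) = (N + W)/(-11 + N) (w(N, W) = (W + N)/(N - 11) = (N + W)/(-11 + N))
S(Y) = 5 + Y² + 11*Y
m(D) = 78 + (-7 + D)/(-11 + D) (m(D) = (D - 7)/(-11 + D) - 1*(-78) = (-7 + D)/(-11 + D) + 78 = 78 + (-7 + D)/(-11 + D))
1/(-67933 + m(S(-14))) = 1/(-67933 + (-865 + 79*(5 + (-14)² + 11*(-14)))/(-11 + (5 + (-14)² + 11*(-14)))) = 1/(-67933 + (-865 + 79*(5 + 196 - 154))/(-11 + (5 + 196 - 154))) = 1/(-67933 + (-865 + 79*47)/(-11 + 47)) = 1/(-67933 + (-865 + 3713)/36) = 1/(-67933 + (1/36)*2848) = 1/(-67933 + 712/9) = 1/(-610685/9) = -9/610685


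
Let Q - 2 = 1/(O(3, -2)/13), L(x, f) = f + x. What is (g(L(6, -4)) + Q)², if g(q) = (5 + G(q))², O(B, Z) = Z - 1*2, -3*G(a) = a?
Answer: 398161/1296 ≈ 307.22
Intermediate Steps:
G(a) = -a/3
O(B, Z) = -2 + Z (O(B, Z) = Z - 2 = -2 + Z)
g(q) = (5 - q/3)²
Q = -5/4 (Q = 2 + 1/((-2 - 2)/13) = 2 + 1/(-4*1/13) = 2 + 1/(-4/13) = 2 - 13/4 = -5/4 ≈ -1.2500)
(g(L(6, -4)) + Q)² = ((-15 + (-4 + 6))²/9 - 5/4)² = ((-15 + 2)²/9 - 5/4)² = ((⅑)*(-13)² - 5/4)² = ((⅑)*169 - 5/4)² = (169/9 - 5/4)² = (631/36)² = 398161/1296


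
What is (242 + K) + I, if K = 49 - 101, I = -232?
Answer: -42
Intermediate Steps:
K = -52
(242 + K) + I = (242 - 52) - 232 = 190 - 232 = -42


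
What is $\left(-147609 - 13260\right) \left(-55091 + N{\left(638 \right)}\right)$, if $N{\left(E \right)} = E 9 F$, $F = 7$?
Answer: $2396465493$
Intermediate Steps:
$N{\left(E \right)} = 63 E$ ($N{\left(E \right)} = E 9 \cdot 7 = 9 E 7 = 63 E$)
$\left(-147609 - 13260\right) \left(-55091 + N{\left(638 \right)}\right) = \left(-147609 - 13260\right) \left(-55091 + 63 \cdot 638\right) = \left(-147609 + \left(-29418 + 16158\right)\right) \left(-55091 + 40194\right) = \left(-147609 - 13260\right) \left(-14897\right) = \left(-160869\right) \left(-14897\right) = 2396465493$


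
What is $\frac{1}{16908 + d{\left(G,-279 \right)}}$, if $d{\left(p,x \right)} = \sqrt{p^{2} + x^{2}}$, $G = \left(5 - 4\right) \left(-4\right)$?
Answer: $\frac{16908}{285802607} - \frac{\sqrt{77857}}{285802607} \approx 5.8183 \cdot 10^{-5}$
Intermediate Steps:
$G = -4$ ($G = 1 \left(-4\right) = -4$)
$\frac{1}{16908 + d{\left(G,-279 \right)}} = \frac{1}{16908 + \sqrt{\left(-4\right)^{2} + \left(-279\right)^{2}}} = \frac{1}{16908 + \sqrt{16 + 77841}} = \frac{1}{16908 + \sqrt{77857}}$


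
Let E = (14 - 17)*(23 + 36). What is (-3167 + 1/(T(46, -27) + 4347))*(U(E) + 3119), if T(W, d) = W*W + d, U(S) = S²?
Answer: -175536768332/1609 ≈ -1.0910e+8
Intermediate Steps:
E = -177 (E = -3*59 = -177)
T(W, d) = d + W² (T(W, d) = W² + d = d + W²)
(-3167 + 1/(T(46, -27) + 4347))*(U(E) + 3119) = (-3167 + 1/((-27 + 46²) + 4347))*((-177)² + 3119) = (-3167 + 1/((-27 + 2116) + 4347))*(31329 + 3119) = (-3167 + 1/(2089 + 4347))*34448 = (-3167 + 1/6436)*34448 = -20382811/6436*34448 = -175536768332/1609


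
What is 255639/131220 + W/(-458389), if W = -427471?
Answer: 57758283397/20049934860 ≈ 2.8807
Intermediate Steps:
255639/131220 + W/(-458389) = 255639/131220 - 427471/(-458389) = 255639*(1/131220) - 427471*(-1/458389) = 85213/43740 + 427471/458389 = 57758283397/20049934860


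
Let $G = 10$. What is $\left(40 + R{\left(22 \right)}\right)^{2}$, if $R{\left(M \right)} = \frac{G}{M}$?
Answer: $\frac{198025}{121} \approx 1636.6$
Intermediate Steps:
$R{\left(M \right)} = \frac{10}{M}$
$\left(40 + R{\left(22 \right)}\right)^{2} = \left(40 + \frac{10}{22}\right)^{2} = \left(40 + 10 \cdot \frac{1}{22}\right)^{2} = \left(40 + \frac{5}{11}\right)^{2} = \left(\frac{445}{11}\right)^{2} = \frac{198025}{121}$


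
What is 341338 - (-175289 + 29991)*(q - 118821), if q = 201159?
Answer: 11963888062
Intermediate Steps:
341338 - (-175289 + 29991)*(q - 118821) = 341338 - (-175289 + 29991)*(201159 - 118821) = 341338 - (-145298)*82338 = 341338 - 1*(-11963546724) = 341338 + 11963546724 = 11963888062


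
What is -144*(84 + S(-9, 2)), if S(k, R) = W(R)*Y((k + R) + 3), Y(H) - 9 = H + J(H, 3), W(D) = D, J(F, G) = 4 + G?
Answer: -15552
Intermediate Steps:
Y(H) = 16 + H (Y(H) = 9 + (H + (4 + 3)) = 9 + (H + 7) = 9 + (7 + H) = 16 + H)
S(k, R) = R*(19 + R + k) (S(k, R) = R*(16 + ((k + R) + 3)) = R*(16 + ((R + k) + 3)) = R*(16 + (3 + R + k)) = R*(19 + R + k))
-144*(84 + S(-9, 2)) = -144*(84 + 2*(19 + 2 - 9)) = -144*(84 + 2*12) = -144*(84 + 24) = -144*108 = -15552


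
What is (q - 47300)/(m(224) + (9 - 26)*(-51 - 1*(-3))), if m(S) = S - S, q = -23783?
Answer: -71083/816 ≈ -87.112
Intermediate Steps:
m(S) = 0
(q - 47300)/(m(224) + (9 - 26)*(-51 - 1*(-3))) = (-23783 - 47300)/(0 + (9 - 26)*(-51 - 1*(-3))) = -71083/(0 - 17*(-51 + 3)) = -71083/(0 - 17*(-48)) = -71083/(0 + 816) = -71083/816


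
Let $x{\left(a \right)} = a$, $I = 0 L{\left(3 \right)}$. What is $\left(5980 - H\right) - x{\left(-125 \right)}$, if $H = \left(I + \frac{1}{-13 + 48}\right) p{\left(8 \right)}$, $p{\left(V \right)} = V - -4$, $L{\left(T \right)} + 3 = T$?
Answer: $\frac{213663}{35} \approx 6104.7$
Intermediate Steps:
$L{\left(T \right)} = -3 + T$
$p{\left(V \right)} = 4 + V$ ($p{\left(V \right)} = V + 4 = 4 + V$)
$I = 0$ ($I = 0 \left(-3 + 3\right) = 0 \cdot 0 = 0$)
$H = \frac{12}{35}$ ($H = \left(0 + \frac{1}{-13 + 48}\right) \left(4 + 8\right) = \left(0 + \frac{1}{35}\right) 12 = \frac{1}{35} \cdot 12 = \frac{12}{35} \approx 0.34286$)
$\left(5980 - H\right) - x{\left(-125 \right)} = \left(5980 - \frac{12}{35}\right) - -125 = \left(5980 - \frac{12}{35}\right) + 125 = \frac{209288}{35} + 125 = \frac{213663}{35}$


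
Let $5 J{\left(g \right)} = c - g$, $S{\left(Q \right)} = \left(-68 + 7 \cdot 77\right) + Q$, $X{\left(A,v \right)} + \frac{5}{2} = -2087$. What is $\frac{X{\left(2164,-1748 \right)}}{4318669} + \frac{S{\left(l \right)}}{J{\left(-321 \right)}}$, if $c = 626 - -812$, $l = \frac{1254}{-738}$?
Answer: $\frac{2492004337657}{1868748537666} \approx 1.3335$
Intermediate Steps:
$X{\left(A,v \right)} = - \frac{4179}{2}$ ($X{\left(A,v \right)} = - \frac{5}{2} - 2087 = - \frac{4179}{2}$)
$l = - \frac{209}{123}$ ($l = 1254 \left(- \frac{1}{738}\right) = - \frac{209}{123} \approx -1.6992$)
$c = 1438$ ($c = 626 + 812 = 1438$)
$S{\left(Q \right)} = 471 + Q$ ($S{\left(Q \right)} = \left(-68 + 539\right) + Q = 471 + Q$)
$J{\left(g \right)} = \frac{1438}{5} - \frac{g}{5}$ ($J{\left(g \right)} = \frac{1438 - g}{5} = \frac{1438}{5} - \frac{g}{5}$)
$\frac{X{\left(2164,-1748 \right)}}{4318669} + \frac{S{\left(l \right)}}{J{\left(-321 \right)}} = - \frac{4179}{2 \cdot 4318669} + \frac{471 - \frac{209}{123}}{\frac{1438}{5} - - \frac{321}{5}} = \left(- \frac{4179}{2}\right) \frac{1}{4318669} + \frac{57724}{123 \left(\frac{1438}{5} + \frac{321}{5}\right)} = - \frac{4179}{8637338} + \frac{57724}{123 \cdot \frac{1759}{5}} = - \frac{4179}{8637338} + \frac{57724}{123} \cdot \frac{5}{1759} = - \frac{4179}{8637338} + \frac{288620}{216357} = \frac{2492004337657}{1868748537666}$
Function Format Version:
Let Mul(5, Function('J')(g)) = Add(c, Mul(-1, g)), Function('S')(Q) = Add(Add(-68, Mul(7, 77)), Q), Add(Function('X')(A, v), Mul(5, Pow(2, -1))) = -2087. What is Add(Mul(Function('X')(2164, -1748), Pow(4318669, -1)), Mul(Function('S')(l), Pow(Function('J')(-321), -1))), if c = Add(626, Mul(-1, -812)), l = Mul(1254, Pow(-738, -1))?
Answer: Rational(2492004337657, 1868748537666) ≈ 1.3335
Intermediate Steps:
Function('X')(A, v) = Rational(-4179, 2) (Function('X')(A, v) = Add(Rational(-5, 2), -2087) = Rational(-4179, 2))
l = Rational(-209, 123) (l = Mul(1254, Rational(-1, 738)) = Rational(-209, 123) ≈ -1.6992)
c = 1438 (c = Add(626, 812) = 1438)
Function('S')(Q) = Add(471, Q) (Function('S')(Q) = Add(Add(-68, 539), Q) = Add(471, Q))
Function('J')(g) = Add(Rational(1438, 5), Mul(Rational(-1, 5), g)) (Function('J')(g) = Mul(Rational(1, 5), Add(1438, Mul(-1, g))) = Add(Rational(1438, 5), Mul(Rational(-1, 5), g)))
Add(Mul(Function('X')(2164, -1748), Pow(4318669, -1)), Mul(Function('S')(l), Pow(Function('J')(-321), -1))) = Add(Mul(Rational(-4179, 2), Pow(4318669, -1)), Mul(Add(471, Rational(-209, 123)), Pow(Add(Rational(1438, 5), Mul(Rational(-1, 5), -321)), -1))) = Add(Mul(Rational(-4179, 2), Rational(1, 4318669)), Mul(Rational(57724, 123), Pow(Add(Rational(1438, 5), Rational(321, 5)), -1))) = Add(Rational(-4179, 8637338), Mul(Rational(57724, 123), Pow(Rational(1759, 5), -1))) = Add(Rational(-4179, 8637338), Mul(Rational(57724, 123), Rational(5, 1759))) = Add(Rational(-4179, 8637338), Rational(288620, 216357)) = Rational(2492004337657, 1868748537666)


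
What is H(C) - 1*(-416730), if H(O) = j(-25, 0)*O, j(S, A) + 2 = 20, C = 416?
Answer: 424218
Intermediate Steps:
j(S, A) = 18 (j(S, A) = -2 + 20 = 18)
H(O) = 18*O
H(C) - 1*(-416730) = 18*416 - 1*(-416730) = 7488 + 416730 = 424218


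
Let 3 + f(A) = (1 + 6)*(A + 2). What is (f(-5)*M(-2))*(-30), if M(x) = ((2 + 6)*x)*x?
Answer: 23040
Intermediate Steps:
f(A) = 11 + 7*A (f(A) = -3 + (1 + 6)*(A + 2) = -3 + 7*(2 + A) = -3 + (14 + 7*A) = 11 + 7*A)
M(x) = 8*x² (M(x) = (8*x)*x = 8*x²)
(f(-5)*M(-2))*(-30) = ((11 + 7*(-5))*(8*(-2)²))*(-30) = ((11 - 35)*(8*4))*(-30) = -24*32*(-30) = -768*(-30) = 23040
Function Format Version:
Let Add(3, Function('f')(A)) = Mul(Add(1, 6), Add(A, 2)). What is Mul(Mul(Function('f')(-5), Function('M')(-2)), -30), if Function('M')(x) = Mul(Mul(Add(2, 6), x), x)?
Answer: 23040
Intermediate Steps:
Function('f')(A) = Add(11, Mul(7, A)) (Function('f')(A) = Add(-3, Mul(Add(1, 6), Add(A, 2))) = Add(-3, Mul(7, Add(2, A))) = Add(-3, Add(14, Mul(7, A))) = Add(11, Mul(7, A)))
Function('M')(x) = Mul(8, Pow(x, 2)) (Function('M')(x) = Mul(Mul(8, x), x) = Mul(8, Pow(x, 2)))
Mul(Mul(Function('f')(-5), Function('M')(-2)), -30) = Mul(Mul(Add(11, Mul(7, -5)), Mul(8, Pow(-2, 2))), -30) = Mul(Mul(Add(11, -35), Mul(8, 4)), -30) = Mul(Mul(-24, 32), -30) = Mul(-768, -30) = 23040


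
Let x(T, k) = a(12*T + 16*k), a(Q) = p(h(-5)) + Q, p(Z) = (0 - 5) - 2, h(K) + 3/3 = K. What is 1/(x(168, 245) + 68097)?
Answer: 1/74026 ≈ 1.3509e-5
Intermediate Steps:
h(K) = -1 + K
p(Z) = -7 (p(Z) = -5 - 2 = -7)
a(Q) = -7 + Q
x(T, k) = -7 + 12*T + 16*k (x(T, k) = -7 + (12*T + 16*k) = -7 + 12*T + 16*k)
1/(x(168, 245) + 68097) = 1/((-7 + 12*168 + 16*245) + 68097) = 1/((-7 + 2016 + 3920) + 68097) = 1/(5929 + 68097) = 1/74026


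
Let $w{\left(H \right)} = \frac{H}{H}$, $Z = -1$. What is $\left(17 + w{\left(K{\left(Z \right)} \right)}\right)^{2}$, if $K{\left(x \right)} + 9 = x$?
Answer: $324$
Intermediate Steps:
$K{\left(x \right)} = -9 + x$
$w{\left(H \right)} = 1$
$\left(17 + w{\left(K{\left(Z \right)} \right)}\right)^{2} = \left(17 + 1\right)^{2} = 18^{2} = 324$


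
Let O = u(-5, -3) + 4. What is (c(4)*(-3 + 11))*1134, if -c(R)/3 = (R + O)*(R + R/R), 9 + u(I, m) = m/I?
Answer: 54432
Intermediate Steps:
u(I, m) = -9 + m/I
O = -22/5 (O = (-9 - 3/(-5)) + 4 = (-9 - 3*(-1/5)) + 4 = (-9 + 3/5) + 4 = -42/5 + 4 = -22/5 ≈ -4.4000)
c(R) = -3*(1 + R)*(-22/5 + R) (c(R) = -3*(R - 22/5)*(R + R/R) = -3*(-22/5 + R)*(R + 1) = -3*(-22/5 + R)*(1 + R) = -3*(1 + R)*(-22/5 + R))
(c(4)*(-3 + 11))*1134 = ((66/5 - 3*4**2 + (51/5)*4)*(-3 + 11))*1134 = ((66/5 - 3*16 + 204/5)*8)*1134 = ((66/5 - 48 + 204/5)*8)*1134 = (6*8)*1134 = 48*1134 = 54432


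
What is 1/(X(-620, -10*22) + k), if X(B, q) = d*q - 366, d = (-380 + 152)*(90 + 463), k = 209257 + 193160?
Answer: 1/28140531 ≈ 3.5536e-8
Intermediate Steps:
k = 402417
d = -126084 (d = -228*553 = -126084)
X(B, q) = -366 - 126084*q (X(B, q) = -126084*q - 366 = -366 - 126084*q)
1/(X(-620, -10*22) + k) = 1/((-366 - (-1260840)*22) + 402417) = 1/((-366 - 126084*(-220)) + 402417) = 1/((-366 + 27738480) + 402417) = 1/(27738114 + 402417) = 1/28140531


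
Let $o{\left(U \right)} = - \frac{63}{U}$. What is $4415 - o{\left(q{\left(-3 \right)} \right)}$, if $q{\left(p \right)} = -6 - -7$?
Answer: $4478$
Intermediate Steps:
$q{\left(p \right)} = 1$ ($q{\left(p \right)} = -6 + 7 = 1$)
$4415 - o{\left(q{\left(-3 \right)} \right)} = 4415 - - \frac{63}{1} = 4415 - \left(-63\right) 1 = 4415 - -63 = 4415 + 63 = 4478$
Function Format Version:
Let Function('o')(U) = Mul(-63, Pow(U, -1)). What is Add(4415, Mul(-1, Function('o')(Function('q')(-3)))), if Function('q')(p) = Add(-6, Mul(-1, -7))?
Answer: 4478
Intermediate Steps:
Function('q')(p) = 1 (Function('q')(p) = Add(-6, 7) = 1)
Add(4415, Mul(-1, Function('o')(Function('q')(-3)))) = Add(4415, Mul(-1, Mul(-63, Pow(1, -1)))) = Add(4415, Mul(-1, Mul(-63, 1))) = Add(4415, Mul(-1, -63)) = Add(4415, 63) = 4478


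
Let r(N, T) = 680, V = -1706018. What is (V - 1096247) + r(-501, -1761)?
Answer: -2801585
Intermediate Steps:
(V - 1096247) + r(-501, -1761) = (-1706018 - 1096247) + 680 = -2802265 + 680 = -2801585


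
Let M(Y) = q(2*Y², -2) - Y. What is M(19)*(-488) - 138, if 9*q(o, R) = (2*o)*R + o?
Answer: 379738/3 ≈ 1.2658e+5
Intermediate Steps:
q(o, R) = o/9 + 2*R*o/9 (q(o, R) = ((2*o)*R + o)/9 = (2*R*o + o)/9 = (o + 2*R*o)/9 = o/9 + 2*R*o/9)
M(Y) = -Y - 2*Y²/3 (M(Y) = (2*Y²)*(1 + 2*(-2))/9 - Y = (2*Y²)*(1 - 4)/9 - Y = (⅑)*(2*Y²)*(-3) - Y = -2*Y²/3 - Y = -Y - 2*Y²/3)
M(19)*(-488) - 138 = ((⅓)*19*(-3 - 2*19))*(-488) - 138 = ((⅓)*19*(-3 - 38))*(-488) - 138 = ((⅓)*19*(-41))*(-488) - 138 = -779/3*(-488) - 138 = 380152/3 - 138 = 379738/3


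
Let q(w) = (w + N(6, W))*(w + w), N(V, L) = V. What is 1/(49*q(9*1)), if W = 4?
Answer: 1/13230 ≈ 7.5586e-5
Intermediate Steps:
q(w) = 2*w*(6 + w) (q(w) = (w + 6)*(w + w) = (6 + w)*(2*w) = 2*w*(6 + w))
1/(49*q(9*1)) = 1/(49*(2*(9*1)*(6 + 9*1))) = 1/(49*(2*9*(6 + 9))) = 1/(49*(2*9*15)) = 1/(49*270) = 1/13230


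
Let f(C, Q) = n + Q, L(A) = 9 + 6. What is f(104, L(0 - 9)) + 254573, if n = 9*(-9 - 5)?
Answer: 254462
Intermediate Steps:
n = -126 (n = 9*(-14) = -126)
L(A) = 15
f(C, Q) = -126 + Q
f(104, L(0 - 9)) + 254573 = (-126 + 15) + 254573 = -111 + 254573 = 254462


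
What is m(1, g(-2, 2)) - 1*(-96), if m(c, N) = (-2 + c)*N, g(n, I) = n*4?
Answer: 104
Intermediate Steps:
g(n, I) = 4*n
m(c, N) = N*(-2 + c)
m(1, g(-2, 2)) - 1*(-96) = (4*(-2))*(-2 + 1) - 1*(-96) = -8*(-1) + 96 = 8 + 96 = 104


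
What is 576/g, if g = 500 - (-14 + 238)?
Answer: 48/23 ≈ 2.0870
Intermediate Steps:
g = 276 (g = 500 - 1*224 = 500 - 224 = 276)
576/g = 576/276 = 576*(1/276) = 48/23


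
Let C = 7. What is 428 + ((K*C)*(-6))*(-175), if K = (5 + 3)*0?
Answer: 428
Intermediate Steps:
K = 0 (K = 8*0 = 0)
428 + ((K*C)*(-6))*(-175) = 428 + ((0*7)*(-6))*(-175) = 428 + (0*(-6))*(-175) = 428 + 0*(-175) = 428 + 0 = 428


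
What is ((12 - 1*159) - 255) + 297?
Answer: -105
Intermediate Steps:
((12 - 1*159) - 255) + 297 = ((12 - 159) - 255) + 297 = (-147 - 255) + 297 = -402 + 297 = -105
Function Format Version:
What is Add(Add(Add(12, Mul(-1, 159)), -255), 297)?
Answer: -105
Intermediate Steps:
Add(Add(Add(12, Mul(-1, 159)), -255), 297) = Add(Add(Add(12, -159), -255), 297) = Add(Add(-147, -255), 297) = Add(-402, 297) = -105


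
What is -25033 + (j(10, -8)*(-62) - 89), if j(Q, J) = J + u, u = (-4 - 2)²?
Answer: -26858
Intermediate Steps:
u = 36 (u = (-6)² = 36)
j(Q, J) = 36 + J (j(Q, J) = J + 36 = 36 + J)
-25033 + (j(10, -8)*(-62) - 89) = -25033 + ((36 - 8)*(-62) - 89) = -25033 + (28*(-62) - 89) = -25033 + (-1736 - 89) = -25033 - 1825 = -26858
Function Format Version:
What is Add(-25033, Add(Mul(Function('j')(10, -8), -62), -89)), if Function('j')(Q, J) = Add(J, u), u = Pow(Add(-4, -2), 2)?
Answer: -26858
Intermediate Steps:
u = 36 (u = Pow(-6, 2) = 36)
Function('j')(Q, J) = Add(36, J) (Function('j')(Q, J) = Add(J, 36) = Add(36, J))
Add(-25033, Add(Mul(Function('j')(10, -8), -62), -89)) = Add(-25033, Add(Mul(Add(36, -8), -62), -89)) = Add(-25033, Add(Mul(28, -62), -89)) = Add(-25033, Add(-1736, -89)) = Add(-25033, -1825) = -26858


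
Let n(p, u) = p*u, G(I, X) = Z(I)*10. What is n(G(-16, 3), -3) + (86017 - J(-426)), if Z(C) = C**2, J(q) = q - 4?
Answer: 78767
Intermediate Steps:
J(q) = -4 + q
G(I, X) = 10*I**2 (G(I, X) = I**2*10 = 10*I**2)
n(G(-16, 3), -3) + (86017 - J(-426)) = (10*(-16)**2)*(-3) + (86017 - (-4 - 426)) = (10*256)*(-3) + (86017 - 1*(-430)) = 2560*(-3) + (86017 + 430) = -7680 + 86447 = 78767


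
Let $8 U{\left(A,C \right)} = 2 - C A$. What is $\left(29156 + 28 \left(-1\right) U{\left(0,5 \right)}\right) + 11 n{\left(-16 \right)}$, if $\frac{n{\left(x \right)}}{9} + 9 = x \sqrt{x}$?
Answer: $28258 - 6336 i \approx 28258.0 - 6336.0 i$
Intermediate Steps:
$n{\left(x \right)} = -81 + 9 x^{\frac{3}{2}}$ ($n{\left(x \right)} = -81 + 9 x \sqrt{x} = -81 + 9 x^{\frac{3}{2}}$)
$U{\left(A,C \right)} = \frac{1}{4} - \frac{A C}{8}$ ($U{\left(A,C \right)} = \frac{2 - C A}{8} = \frac{2 - A C}{8} = \frac{1}{4} - \frac{A C}{8}$)
$\left(29156 + 28 \left(-1\right) U{\left(0,5 \right)}\right) + 11 n{\left(-16 \right)} = \left(29156 + 28 \left(-1\right) \left(\frac{1}{4} - 0 \cdot 5\right)\right) + 11 \left(-81 + 9 \left(-16\right)^{\frac{3}{2}}\right) = \left(29156 - 28 \left(\frac{1}{4} + 0\right)\right) + 11 \left(-81 + 9 \left(- 64 i\right)\right) = \left(29156 - 7\right) + 11 \left(-81 - 576 i\right) = \left(29156 - 7\right) - \left(891 + 6336 i\right) = 29149 - \left(891 + 6336 i\right) = 28258 - 6336 i$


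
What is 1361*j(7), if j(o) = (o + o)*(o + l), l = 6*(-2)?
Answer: -95270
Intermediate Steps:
l = -12
j(o) = 2*o*(-12 + o) (j(o) = (o + o)*(o - 12) = (2*o)*(-12 + o) = 2*o*(-12 + o))
1361*j(7) = 1361*(2*7*(-12 + 7)) = 1361*(2*7*(-5)) = 1361*(-70) = -95270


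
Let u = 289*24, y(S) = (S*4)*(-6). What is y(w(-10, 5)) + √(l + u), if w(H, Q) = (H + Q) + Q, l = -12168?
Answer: 4*I*√327 ≈ 72.333*I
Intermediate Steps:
w(H, Q) = H + 2*Q
y(S) = -24*S (y(S) = (4*S)*(-6) = -24*S)
u = 6936
y(w(-10, 5)) + √(l + u) = -24*(-10 + 2*5) + √(-12168 + 6936) = -24*(-10 + 10) + √(-5232) = -24*0 + 4*I*√327 = 0 + 4*I*√327 = 4*I*√327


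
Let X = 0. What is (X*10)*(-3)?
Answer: 0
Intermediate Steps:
(X*10)*(-3) = (0*10)*(-3) = 0*(-3) = 0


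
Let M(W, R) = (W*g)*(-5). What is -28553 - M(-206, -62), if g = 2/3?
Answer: -87719/3 ≈ -29240.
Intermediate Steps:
g = ⅔ (g = 2*(⅓) = ⅔ ≈ 0.66667)
M(W, R) = -10*W/3 (M(W, R) = (W*(⅔))*(-5) = (2*W/3)*(-5) = -10*W/3)
-28553 - M(-206, -62) = -28553 - (-10)*(-206)/3 = -28553 - 1*2060/3 = -28553 - 2060/3 = -87719/3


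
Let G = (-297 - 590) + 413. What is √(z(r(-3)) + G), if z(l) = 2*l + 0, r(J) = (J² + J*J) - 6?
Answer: 15*I*√2 ≈ 21.213*I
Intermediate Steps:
r(J) = -6 + 2*J² (r(J) = (J² + J²) - 6 = 2*J² - 6 = -6 + 2*J²)
z(l) = 2*l
G = -474 (G = -887 + 413 = -474)
√(z(r(-3)) + G) = √(2*(-6 + 2*(-3)²) - 474) = √(2*(-6 + 2*9) - 474) = √(2*(-6 + 18) - 474) = √(2*12 - 474) = √(24 - 474) = √(-450) = 15*I*√2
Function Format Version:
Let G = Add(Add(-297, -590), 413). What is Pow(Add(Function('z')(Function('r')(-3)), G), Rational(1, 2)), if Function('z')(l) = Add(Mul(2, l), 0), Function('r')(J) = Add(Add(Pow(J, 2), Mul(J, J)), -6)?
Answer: Mul(15, I, Pow(2, Rational(1, 2))) ≈ Mul(21.213, I)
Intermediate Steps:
Function('r')(J) = Add(-6, Mul(2, Pow(J, 2))) (Function('r')(J) = Add(Add(Pow(J, 2), Pow(J, 2)), -6) = Add(Mul(2, Pow(J, 2)), -6) = Add(-6, Mul(2, Pow(J, 2))))
Function('z')(l) = Mul(2, l)
G = -474 (G = Add(-887, 413) = -474)
Pow(Add(Function('z')(Function('r')(-3)), G), Rational(1, 2)) = Pow(Add(Mul(2, Add(-6, Mul(2, Pow(-3, 2)))), -474), Rational(1, 2)) = Pow(Add(Mul(2, Add(-6, Mul(2, 9))), -474), Rational(1, 2)) = Pow(Add(Mul(2, Add(-6, 18)), -474), Rational(1, 2)) = Pow(Add(Mul(2, 12), -474), Rational(1, 2)) = Pow(Add(24, -474), Rational(1, 2)) = Pow(-450, Rational(1, 2)) = Mul(15, I, Pow(2, Rational(1, 2)))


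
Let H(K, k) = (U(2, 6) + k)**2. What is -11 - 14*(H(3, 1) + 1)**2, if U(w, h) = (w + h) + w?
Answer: -208387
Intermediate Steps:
U(w, h) = h + 2*w (U(w, h) = (h + w) + w = h + 2*w)
H(K, k) = (10 + k)**2 (H(K, k) = ((6 + 2*2) + k)**2 = ((6 + 4) + k)**2 = (10 + k)**2)
-11 - 14*(H(3, 1) + 1)**2 = -11 - 14*((10 + 1)**2 + 1)**2 = -11 - 14*(11**2 + 1)**2 = -11 - 14*(121 + 1)**2 = -11 - 14*122**2 = -11 - 14*14884 = -11 - 208376 = -208387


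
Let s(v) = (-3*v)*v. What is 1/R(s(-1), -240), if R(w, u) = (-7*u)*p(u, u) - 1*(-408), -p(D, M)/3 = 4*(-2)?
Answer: 1/40728 ≈ 2.4553e-5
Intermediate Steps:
p(D, M) = 24 (p(D, M) = -12*(-2) = -3*(-8) = 24)
s(v) = -3*v²
R(w, u) = 408 - 168*u (R(w, u) = -7*u*24 - 1*(-408) = -168*u + 408 = 408 - 168*u)
1/R(s(-1), -240) = 1/(408 - 168*(-240)) = 1/(408 + 40320) = 1/40728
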